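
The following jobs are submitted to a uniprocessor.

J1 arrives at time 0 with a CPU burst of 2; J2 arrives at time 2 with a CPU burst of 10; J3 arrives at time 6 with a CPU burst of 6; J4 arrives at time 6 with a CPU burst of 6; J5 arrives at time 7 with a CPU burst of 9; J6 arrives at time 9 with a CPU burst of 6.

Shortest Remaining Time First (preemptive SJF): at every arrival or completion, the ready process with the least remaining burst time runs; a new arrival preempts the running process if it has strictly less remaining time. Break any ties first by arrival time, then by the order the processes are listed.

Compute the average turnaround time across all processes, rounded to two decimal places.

Timeline: | J1 0-2 | J2 2-12 | J3 12-18 | J4 18-24 | J6 24-30 | J5 30-39 |
Completion: J1=2  J2=12  J3=18  J4=24  J5=39  J6=30
Turnaround times: J1=2, J2=10, J3=12, J4=18, J5=32, J6=21
Average turnaround = (2+10+12+18+32+21) / 6 = 95/6 = 15.83

15.83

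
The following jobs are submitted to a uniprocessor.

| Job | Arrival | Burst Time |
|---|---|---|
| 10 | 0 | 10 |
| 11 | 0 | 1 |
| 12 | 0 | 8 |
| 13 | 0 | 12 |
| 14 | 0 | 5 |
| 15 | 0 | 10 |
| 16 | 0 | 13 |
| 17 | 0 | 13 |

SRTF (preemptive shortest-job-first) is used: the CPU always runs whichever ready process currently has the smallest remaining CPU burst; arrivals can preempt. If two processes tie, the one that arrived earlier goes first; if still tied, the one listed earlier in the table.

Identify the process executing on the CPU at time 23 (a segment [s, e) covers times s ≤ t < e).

Schedule: | 11 0-1 | 14 1-6 | 12 6-14 | 10 14-24 | 15 24-34 | 13 34-46 | 16 46-59 | 17 59-72 |
Completion: 10=24  11=1  12=14  13=46  14=6  15=34  16=59  17=72
Turnaround (C−A): 10=24  11=1  12=14  13=46  14=6  15=34  16=59  17=72

10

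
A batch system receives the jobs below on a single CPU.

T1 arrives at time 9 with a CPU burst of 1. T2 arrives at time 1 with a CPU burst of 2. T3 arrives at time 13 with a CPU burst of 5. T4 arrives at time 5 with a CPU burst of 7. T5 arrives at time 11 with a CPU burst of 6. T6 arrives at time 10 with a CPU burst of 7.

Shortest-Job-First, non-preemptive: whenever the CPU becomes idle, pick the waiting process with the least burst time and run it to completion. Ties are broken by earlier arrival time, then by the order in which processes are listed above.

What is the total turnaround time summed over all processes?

52

Schedule: | idle 0-1 | T2 1-3 | idle 3-5 | T4 5-12 | T1 12-13 | T3 13-18 | T5 18-24 | T6 24-31 |
Completion: T1=13  T2=3  T3=18  T4=12  T5=24  T6=31
Turnaround (C−A): T1=4  T2=2  T3=5  T4=7  T5=13  T6=21
Turnaround = completion − arrival: T1=4, T2=2, T3=5, T4=7, T5=13, T6=21
Total turnaround = 4 + 2 + 5 + 7 + 13 + 21 = 52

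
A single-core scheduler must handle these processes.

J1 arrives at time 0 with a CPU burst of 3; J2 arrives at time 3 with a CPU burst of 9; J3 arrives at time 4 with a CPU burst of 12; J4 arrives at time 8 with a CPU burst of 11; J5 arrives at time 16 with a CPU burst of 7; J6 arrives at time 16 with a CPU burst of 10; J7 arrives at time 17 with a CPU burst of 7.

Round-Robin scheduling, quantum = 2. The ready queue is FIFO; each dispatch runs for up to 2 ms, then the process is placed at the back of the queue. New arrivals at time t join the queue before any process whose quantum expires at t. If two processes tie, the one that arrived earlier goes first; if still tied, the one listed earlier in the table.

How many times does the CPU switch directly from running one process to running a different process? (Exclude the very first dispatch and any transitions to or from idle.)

Gantt: | J1 0-3 | J2 3-5 | J3 5-7 | J2 7-9 | J3 9-11 | J4 11-13 | J2 13-15 | J3 15-17 | J4 17-19 | J2 19-21 | J5 21-23 | J6 23-25 | J7 25-27 | J3 27-29 | J4 29-31 | J2 31-32 | J5 32-34 | J6 34-36 | J7 36-38 | J3 38-40 | J4 40-42 | J5 42-44 | J6 44-46 | J7 46-48 | J3 48-50 | J4 50-52 | J5 52-53 | J6 53-55 | J7 55-56 | J4 56-57 | J6 57-59 |
Completion: J1=3  J2=32  J3=50  J4=57  J5=53  J6=59  J7=56
Turnaround (C−A): J1=3  J2=29  J3=46  J4=49  J5=37  J6=43  J7=39

30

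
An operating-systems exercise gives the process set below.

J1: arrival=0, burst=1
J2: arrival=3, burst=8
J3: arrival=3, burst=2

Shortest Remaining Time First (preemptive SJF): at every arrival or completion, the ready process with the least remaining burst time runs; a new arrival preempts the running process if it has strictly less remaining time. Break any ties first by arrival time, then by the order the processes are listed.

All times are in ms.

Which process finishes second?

Schedule: | J1 0-1 | idle 1-3 | J3 3-5 | J2 5-13 |
Completion: J1=1  J2=13  J3=5
Turnaround (C−A): J1=1  J2=10  J3=2
Finish order: J1 → J3 → J2

J3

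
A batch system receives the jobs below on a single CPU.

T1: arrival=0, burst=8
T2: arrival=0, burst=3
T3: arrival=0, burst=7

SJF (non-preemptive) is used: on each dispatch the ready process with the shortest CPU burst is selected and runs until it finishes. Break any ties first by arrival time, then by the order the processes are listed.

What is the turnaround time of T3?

Schedule: | T2 0-3 | T3 3-10 | T1 10-18 |
Completion: T1=18  T2=3  T3=10
Turnaround (C−A): T1=18  T2=3  T3=10
Turnaround(T3) = completion − arrival = 10 − 0 = 10

10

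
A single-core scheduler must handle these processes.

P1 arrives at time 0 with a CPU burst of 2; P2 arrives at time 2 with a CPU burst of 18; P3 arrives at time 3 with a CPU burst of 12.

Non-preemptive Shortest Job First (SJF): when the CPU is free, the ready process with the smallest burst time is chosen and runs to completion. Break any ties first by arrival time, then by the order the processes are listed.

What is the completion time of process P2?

Schedule: | P1 0-2 | P2 2-20 | P3 20-32 |
Completion: P1=2  P2=20  P3=32
Turnaround (C−A): P1=2  P2=18  P3=29

20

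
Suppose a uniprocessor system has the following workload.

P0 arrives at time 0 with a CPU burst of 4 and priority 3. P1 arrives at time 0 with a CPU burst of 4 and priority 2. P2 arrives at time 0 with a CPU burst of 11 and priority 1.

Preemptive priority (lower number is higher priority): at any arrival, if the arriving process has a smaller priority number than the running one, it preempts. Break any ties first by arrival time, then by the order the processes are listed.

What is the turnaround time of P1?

Schedule: | P2 0-11 | P1 11-15 | P0 15-19 |
Completion: P0=19  P1=15  P2=11
Turnaround (C−A): P0=19  P1=15  P2=11
Turnaround(P1) = completion − arrival = 15 − 0 = 15

15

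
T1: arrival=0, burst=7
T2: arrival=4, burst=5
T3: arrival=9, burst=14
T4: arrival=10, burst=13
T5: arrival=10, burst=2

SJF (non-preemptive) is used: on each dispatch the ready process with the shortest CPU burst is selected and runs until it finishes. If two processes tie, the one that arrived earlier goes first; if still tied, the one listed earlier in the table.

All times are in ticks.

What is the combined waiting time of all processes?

27

Timeline: | T1 0-7 | T2 7-12 | T5 12-14 | T4 14-27 | T3 27-41 |
Completion: T1=7  T2=12  T3=41  T4=27  T5=14
Waiting = turnaround − burst: T1=0, T2=3, T3=18, T4=4, T5=2
Total waiting = 0 + 3 + 18 + 4 + 2 = 27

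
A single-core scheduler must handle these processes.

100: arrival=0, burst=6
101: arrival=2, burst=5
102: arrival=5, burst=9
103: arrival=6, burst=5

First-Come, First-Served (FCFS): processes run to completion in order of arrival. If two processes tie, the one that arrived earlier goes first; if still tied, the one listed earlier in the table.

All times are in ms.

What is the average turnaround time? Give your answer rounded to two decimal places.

12.25

Schedule: | 100 0-6 | 101 6-11 | 102 11-20 | 103 20-25 |
Completion: 100=6  101=11  102=20  103=25
Turnaround (C−A): 100=6  101=9  102=15  103=19
Turnaround times: 100=6, 101=9, 102=15, 103=19
Average turnaround = (6+9+15+19) / 4 = 49/4 = 12.25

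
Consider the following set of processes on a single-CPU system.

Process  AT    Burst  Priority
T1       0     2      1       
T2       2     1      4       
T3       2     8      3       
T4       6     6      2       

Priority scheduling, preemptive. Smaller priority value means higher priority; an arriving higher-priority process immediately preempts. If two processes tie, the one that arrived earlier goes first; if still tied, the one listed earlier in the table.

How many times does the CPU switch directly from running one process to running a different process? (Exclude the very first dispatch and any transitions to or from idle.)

4

Gantt: | T1 0-2 | T3 2-6 | T4 6-12 | T3 12-16 | T2 16-17 |
Completion: T1=2  T2=17  T3=16  T4=12
Turnaround (C−A): T1=2  T2=15  T3=14  T4=6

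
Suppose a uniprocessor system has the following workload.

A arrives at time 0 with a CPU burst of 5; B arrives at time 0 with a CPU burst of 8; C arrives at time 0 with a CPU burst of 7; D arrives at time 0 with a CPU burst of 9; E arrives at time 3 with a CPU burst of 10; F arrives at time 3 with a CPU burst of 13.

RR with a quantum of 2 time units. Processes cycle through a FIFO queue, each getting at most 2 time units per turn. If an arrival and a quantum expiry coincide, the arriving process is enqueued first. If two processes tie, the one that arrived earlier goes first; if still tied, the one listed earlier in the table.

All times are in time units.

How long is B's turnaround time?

Gantt: | A 0-2 | B 2-4 | C 4-6 | D 6-8 | A 8-10 | E 10-12 | F 12-14 | B 14-16 | C 16-18 | D 18-20 | A 20-21 | E 21-23 | F 23-25 | B 25-27 | C 27-29 | D 29-31 | E 31-33 | F 33-35 | B 35-37 | C 37-38 | D 38-40 | E 40-42 | F 42-44 | D 44-45 | E 45-47 | F 47-52 |
Completion: A=21  B=37  C=38  D=45  E=47  F=52
Turnaround (C−A): A=21  B=37  C=38  D=45  E=44  F=49
Turnaround(B) = completion − arrival = 37 − 0 = 37

37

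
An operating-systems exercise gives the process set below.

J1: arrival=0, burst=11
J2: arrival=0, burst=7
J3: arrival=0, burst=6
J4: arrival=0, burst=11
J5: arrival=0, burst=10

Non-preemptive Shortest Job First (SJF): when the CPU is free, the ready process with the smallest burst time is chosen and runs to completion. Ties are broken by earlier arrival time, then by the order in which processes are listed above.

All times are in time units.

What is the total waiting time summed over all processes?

76

Timeline: | J3 0-6 | J2 6-13 | J5 13-23 | J1 23-34 | J4 34-45 |
Completion: J1=34  J2=13  J3=6  J4=45  J5=23
Turnaround (C−A): J1=34  J2=13  J3=6  J4=45  J5=23
Waiting = turnaround − burst: J1=23, J2=6, J3=0, J4=34, J5=13
Total waiting = 23 + 6 + 0 + 34 + 13 = 76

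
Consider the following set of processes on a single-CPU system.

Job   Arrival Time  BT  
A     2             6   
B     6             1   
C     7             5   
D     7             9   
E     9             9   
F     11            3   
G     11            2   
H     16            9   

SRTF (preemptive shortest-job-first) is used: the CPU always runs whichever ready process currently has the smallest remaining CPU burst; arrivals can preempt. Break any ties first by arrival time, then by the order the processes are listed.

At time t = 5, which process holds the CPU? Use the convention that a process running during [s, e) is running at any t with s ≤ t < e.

Gantt: | idle 0-2 | A 2-6 | B 6-7 | A 7-9 | C 9-11 | G 11-13 | C 13-16 | F 16-19 | D 19-28 | E 28-37 | H 37-46 |
Completion: A=9  B=7  C=16  D=28  E=37  F=19  G=13  H=46
Turnaround (C−A): A=7  B=1  C=9  D=21  E=28  F=8  G=2  H=30

A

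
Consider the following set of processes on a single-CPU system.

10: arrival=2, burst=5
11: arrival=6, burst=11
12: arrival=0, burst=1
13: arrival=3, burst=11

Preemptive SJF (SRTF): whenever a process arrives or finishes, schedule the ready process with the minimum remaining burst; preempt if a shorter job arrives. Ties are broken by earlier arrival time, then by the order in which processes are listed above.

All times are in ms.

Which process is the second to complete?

10

Timeline: | 12 0-1 | idle 1-2 | 10 2-7 | 13 7-18 | 11 18-29 |
Completion: 10=7  11=29  12=1  13=18
Turnaround (C−A): 10=5  11=23  12=1  13=15
Finish order: 12 → 10 → 13 → 11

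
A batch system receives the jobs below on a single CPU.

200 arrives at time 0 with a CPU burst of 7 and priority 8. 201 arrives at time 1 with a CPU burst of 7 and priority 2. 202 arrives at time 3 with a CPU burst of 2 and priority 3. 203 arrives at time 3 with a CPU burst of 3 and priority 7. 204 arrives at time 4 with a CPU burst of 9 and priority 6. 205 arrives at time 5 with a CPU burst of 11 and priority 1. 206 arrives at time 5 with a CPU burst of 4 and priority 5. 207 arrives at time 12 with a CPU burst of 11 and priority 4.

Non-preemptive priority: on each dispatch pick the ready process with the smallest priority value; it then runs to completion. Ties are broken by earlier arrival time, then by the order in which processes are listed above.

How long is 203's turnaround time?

Schedule: | 200 0-7 | 205 7-18 | 201 18-25 | 202 25-27 | 207 27-38 | 206 38-42 | 204 42-51 | 203 51-54 |
Completion: 200=7  201=25  202=27  203=54  204=51  205=18  206=42  207=38
Turnaround (C−A): 200=7  201=24  202=24  203=51  204=47  205=13  206=37  207=26
Turnaround(203) = completion − arrival = 54 − 3 = 51

51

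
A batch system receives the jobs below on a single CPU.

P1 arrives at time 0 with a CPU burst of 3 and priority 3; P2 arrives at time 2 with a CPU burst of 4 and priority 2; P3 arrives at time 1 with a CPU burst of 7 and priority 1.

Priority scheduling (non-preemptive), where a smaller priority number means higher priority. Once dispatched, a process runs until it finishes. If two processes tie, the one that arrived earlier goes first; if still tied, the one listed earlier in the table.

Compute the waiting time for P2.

8

Timeline: | P1 0-3 | P3 3-10 | P2 10-14 |
Completion: P1=3  P2=14  P3=10
Turnaround (C−A): P1=3  P2=12  P3=9
Waiting(P2) = turnaround − burst = 12 − 4 = 8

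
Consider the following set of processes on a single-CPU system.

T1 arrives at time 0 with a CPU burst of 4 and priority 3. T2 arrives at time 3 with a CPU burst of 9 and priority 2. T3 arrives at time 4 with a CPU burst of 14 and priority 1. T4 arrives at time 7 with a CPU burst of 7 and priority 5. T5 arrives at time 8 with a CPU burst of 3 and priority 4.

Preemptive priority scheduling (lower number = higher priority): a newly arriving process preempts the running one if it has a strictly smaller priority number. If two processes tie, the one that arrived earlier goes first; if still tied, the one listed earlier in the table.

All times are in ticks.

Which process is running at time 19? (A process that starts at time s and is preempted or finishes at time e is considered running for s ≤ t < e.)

T2

Gantt: | T1 0-3 | T2 3-4 | T3 4-18 | T2 18-26 | T1 26-27 | T5 27-30 | T4 30-37 |
Completion: T1=27  T2=26  T3=18  T4=37  T5=30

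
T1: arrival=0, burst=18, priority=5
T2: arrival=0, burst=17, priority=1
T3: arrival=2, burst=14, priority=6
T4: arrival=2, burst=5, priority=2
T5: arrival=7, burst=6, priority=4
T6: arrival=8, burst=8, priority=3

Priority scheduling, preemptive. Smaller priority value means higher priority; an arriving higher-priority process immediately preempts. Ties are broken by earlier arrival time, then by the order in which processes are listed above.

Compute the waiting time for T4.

15

Timeline: | T2 0-17 | T4 17-22 | T6 22-30 | T5 30-36 | T1 36-54 | T3 54-68 |
Completion: T1=54  T2=17  T3=68  T4=22  T5=36  T6=30
Turnaround (C−A): T1=54  T2=17  T3=66  T4=20  T5=29  T6=22
Waiting(T4) = turnaround − burst = 20 − 5 = 15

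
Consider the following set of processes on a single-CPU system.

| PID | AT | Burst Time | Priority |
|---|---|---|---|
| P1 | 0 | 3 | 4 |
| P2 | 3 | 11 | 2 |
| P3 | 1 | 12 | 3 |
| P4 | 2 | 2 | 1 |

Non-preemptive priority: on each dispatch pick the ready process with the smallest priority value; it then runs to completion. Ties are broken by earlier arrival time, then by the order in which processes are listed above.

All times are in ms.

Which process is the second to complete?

P4

Timeline: | P1 0-3 | P4 3-5 | P2 5-16 | P3 16-28 |
Completion: P1=3  P2=16  P3=28  P4=5
Finish order: P1 → P4 → P2 → P3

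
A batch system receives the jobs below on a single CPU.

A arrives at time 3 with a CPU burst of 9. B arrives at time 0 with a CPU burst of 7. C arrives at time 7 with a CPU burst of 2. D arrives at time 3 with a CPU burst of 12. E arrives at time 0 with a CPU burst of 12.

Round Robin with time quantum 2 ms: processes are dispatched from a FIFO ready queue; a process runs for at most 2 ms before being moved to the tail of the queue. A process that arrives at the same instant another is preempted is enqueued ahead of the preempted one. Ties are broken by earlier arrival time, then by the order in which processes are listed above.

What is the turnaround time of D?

39

Timeline: | B 0-2 | E 2-4 | B 4-6 | A 6-8 | D 8-10 | E 10-12 | B 12-14 | C 14-16 | A 16-18 | D 18-20 | E 20-22 | B 22-23 | A 23-25 | D 25-27 | E 27-29 | A 29-31 | D 31-33 | E 33-35 | A 35-36 | D 36-38 | E 38-40 | D 40-42 |
Completion: A=36  B=23  C=16  D=42  E=40
Turnaround (C−A): A=33  B=23  C=9  D=39  E=40
Turnaround(D) = completion − arrival = 42 − 3 = 39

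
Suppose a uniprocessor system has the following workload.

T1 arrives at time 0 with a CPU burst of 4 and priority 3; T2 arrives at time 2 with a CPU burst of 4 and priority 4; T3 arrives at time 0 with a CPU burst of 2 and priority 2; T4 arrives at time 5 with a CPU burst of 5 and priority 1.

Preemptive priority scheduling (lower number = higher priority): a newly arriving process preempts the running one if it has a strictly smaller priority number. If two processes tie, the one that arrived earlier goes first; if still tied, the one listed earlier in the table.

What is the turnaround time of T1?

Schedule: | T3 0-2 | T1 2-5 | T4 5-10 | T1 10-11 | T2 11-15 |
Completion: T1=11  T2=15  T3=2  T4=10
Turnaround (C−A): T1=11  T2=13  T3=2  T4=5
Turnaround(T1) = completion − arrival = 11 − 0 = 11

11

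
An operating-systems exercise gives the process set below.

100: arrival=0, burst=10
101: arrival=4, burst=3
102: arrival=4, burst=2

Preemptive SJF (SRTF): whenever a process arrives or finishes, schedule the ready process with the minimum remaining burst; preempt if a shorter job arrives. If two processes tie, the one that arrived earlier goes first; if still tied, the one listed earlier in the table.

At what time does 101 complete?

Schedule: | 100 0-4 | 102 4-6 | 101 6-9 | 100 9-15 |
Completion: 100=15  101=9  102=6
Turnaround (C−A): 100=15  101=5  102=2

9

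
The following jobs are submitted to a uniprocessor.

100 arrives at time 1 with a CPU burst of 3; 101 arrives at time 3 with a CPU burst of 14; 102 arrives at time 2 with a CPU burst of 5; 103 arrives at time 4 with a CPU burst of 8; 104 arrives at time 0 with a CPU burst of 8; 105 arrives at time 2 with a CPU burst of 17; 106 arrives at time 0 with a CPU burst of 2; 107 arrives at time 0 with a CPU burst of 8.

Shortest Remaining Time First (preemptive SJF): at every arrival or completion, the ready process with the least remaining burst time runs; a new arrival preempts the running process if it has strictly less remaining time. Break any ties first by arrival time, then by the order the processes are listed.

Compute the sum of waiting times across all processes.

131

Gantt: | 106 0-2 | 100 2-5 | 102 5-10 | 104 10-18 | 107 18-26 | 103 26-34 | 101 34-48 | 105 48-65 |
Completion: 100=5  101=48  102=10  103=34  104=18  105=65  106=2  107=26
Waiting = turnaround − burst: 100=1, 101=31, 102=3, 103=22, 104=10, 105=46, 106=0, 107=18
Total waiting = 1 + 31 + 3 + 22 + 10 + 46 + 0 + 18 = 131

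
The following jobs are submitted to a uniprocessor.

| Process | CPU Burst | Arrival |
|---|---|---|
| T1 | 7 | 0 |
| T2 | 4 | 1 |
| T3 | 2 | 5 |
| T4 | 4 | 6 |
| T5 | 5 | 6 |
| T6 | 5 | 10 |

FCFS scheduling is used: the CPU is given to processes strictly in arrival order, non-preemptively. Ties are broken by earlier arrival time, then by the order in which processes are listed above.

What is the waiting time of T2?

Gantt: | T1 0-7 | T2 7-11 | T3 11-13 | T4 13-17 | T5 17-22 | T6 22-27 |
Completion: T1=7  T2=11  T3=13  T4=17  T5=22  T6=27
Waiting(T2) = turnaround − burst = 10 − 4 = 6

6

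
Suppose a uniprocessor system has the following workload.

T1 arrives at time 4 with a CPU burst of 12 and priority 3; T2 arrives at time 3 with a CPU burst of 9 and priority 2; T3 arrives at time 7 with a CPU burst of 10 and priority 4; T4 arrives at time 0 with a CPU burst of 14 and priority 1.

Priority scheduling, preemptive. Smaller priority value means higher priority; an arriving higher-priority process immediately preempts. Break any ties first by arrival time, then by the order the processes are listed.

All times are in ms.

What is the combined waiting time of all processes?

58

Timeline: | T4 0-14 | T2 14-23 | T1 23-35 | T3 35-45 |
Completion: T1=35  T2=23  T3=45  T4=14
Turnaround (C−A): T1=31  T2=20  T3=38  T4=14
Waiting = turnaround − burst: T1=19, T2=11, T3=28, T4=0
Total waiting = 19 + 11 + 28 + 0 = 58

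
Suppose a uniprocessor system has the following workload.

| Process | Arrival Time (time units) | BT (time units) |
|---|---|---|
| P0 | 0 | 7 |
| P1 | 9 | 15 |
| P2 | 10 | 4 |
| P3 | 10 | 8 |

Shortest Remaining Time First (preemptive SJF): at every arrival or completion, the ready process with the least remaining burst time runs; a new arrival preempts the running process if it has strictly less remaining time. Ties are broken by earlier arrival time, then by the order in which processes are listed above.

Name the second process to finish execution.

Gantt: | P0 0-7 | idle 7-9 | P1 9-10 | P2 10-14 | P3 14-22 | P1 22-36 |
Completion: P0=7  P1=36  P2=14  P3=22
Turnaround (C−A): P0=7  P1=27  P2=4  P3=12
Finish order: P0 → P2 → P3 → P1

P2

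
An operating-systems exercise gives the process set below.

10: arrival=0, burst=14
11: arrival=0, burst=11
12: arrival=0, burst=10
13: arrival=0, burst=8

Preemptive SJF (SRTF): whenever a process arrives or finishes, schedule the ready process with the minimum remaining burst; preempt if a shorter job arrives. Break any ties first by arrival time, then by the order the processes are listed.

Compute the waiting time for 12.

Gantt: | 13 0-8 | 12 8-18 | 11 18-29 | 10 29-43 |
Completion: 10=43  11=29  12=18  13=8
Waiting(12) = turnaround − burst = 18 − 10 = 8

8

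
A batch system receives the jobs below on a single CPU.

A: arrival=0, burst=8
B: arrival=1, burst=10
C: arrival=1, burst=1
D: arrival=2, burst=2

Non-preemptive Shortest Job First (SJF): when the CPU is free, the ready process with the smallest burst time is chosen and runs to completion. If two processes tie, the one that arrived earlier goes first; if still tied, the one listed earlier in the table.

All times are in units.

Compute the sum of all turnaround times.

Gantt: | A 0-8 | C 8-9 | D 9-11 | B 11-21 |
Completion: A=8  B=21  C=9  D=11
Turnaround (C−A): A=8  B=20  C=8  D=9
Turnaround = completion − arrival: A=8, B=20, C=8, D=9
Total turnaround = 8 + 20 + 8 + 9 = 45

45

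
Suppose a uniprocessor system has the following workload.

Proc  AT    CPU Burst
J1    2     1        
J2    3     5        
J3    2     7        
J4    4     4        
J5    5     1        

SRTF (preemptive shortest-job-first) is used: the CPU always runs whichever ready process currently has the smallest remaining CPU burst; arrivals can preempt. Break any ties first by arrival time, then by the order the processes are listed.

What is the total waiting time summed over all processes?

17

Timeline: | idle 0-2 | J1 2-3 | J2 3-5 | J5 5-6 | J2 6-9 | J4 9-13 | J3 13-20 |
Completion: J1=3  J2=9  J3=20  J4=13  J5=6
Turnaround (C−A): J1=1  J2=6  J3=18  J4=9  J5=1
Waiting = turnaround − burst: J1=0, J2=1, J3=11, J4=5, J5=0
Total waiting = 0 + 1 + 11 + 5 + 0 = 17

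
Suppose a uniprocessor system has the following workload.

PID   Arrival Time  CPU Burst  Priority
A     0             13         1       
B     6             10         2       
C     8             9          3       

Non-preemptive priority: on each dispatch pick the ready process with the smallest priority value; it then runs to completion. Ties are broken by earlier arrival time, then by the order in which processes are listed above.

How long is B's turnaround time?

17

Schedule: | A 0-13 | B 13-23 | C 23-32 |
Completion: A=13  B=23  C=32
Turnaround(B) = completion − arrival = 23 − 6 = 17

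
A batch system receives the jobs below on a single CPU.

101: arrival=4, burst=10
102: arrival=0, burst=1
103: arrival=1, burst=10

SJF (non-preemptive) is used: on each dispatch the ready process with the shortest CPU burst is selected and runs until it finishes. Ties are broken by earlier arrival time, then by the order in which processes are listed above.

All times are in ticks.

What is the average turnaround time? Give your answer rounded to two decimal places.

9.33

Timeline: | 102 0-1 | 103 1-11 | 101 11-21 |
Completion: 101=21  102=1  103=11
Turnaround times: 101=17, 102=1, 103=10
Average turnaround = (17+1+10) / 3 = 28/3 = 9.33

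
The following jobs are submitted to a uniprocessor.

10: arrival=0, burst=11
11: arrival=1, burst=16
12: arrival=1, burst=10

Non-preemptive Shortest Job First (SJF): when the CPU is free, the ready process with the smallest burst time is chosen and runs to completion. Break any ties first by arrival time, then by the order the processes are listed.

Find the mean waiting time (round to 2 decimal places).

10.00

Gantt: | 10 0-11 | 12 11-21 | 11 21-37 |
Completion: 10=11  11=37  12=21
Turnaround (C−A): 10=11  11=36  12=20
Waiting times: 10=0, 11=20, 12=10
Average waiting = (0+20+10) / 3 = 30/3 = 10.00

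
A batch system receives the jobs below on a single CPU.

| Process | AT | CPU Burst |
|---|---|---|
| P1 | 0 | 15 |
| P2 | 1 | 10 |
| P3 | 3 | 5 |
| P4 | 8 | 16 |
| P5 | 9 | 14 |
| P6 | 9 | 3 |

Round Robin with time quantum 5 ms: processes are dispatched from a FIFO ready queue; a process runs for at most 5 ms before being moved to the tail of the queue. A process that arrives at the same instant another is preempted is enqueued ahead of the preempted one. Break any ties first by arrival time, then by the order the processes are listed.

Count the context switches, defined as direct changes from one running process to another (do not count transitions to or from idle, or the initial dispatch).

Timeline: | P1 0-5 | P2 5-10 | P3 10-15 | P1 15-20 | P4 20-25 | P5 25-30 | P6 30-33 | P2 33-38 | P1 38-43 | P4 43-48 | P5 48-53 | P4 53-58 | P5 58-62 | P4 62-63 |
Completion: P1=43  P2=38  P3=15  P4=63  P5=62  P6=33

13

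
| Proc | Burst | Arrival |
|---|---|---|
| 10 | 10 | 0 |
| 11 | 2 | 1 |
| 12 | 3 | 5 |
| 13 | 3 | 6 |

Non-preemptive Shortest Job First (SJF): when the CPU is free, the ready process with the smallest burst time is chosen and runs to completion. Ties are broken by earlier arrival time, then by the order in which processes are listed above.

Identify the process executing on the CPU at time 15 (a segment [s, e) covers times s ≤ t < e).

13

Schedule: | 10 0-10 | 11 10-12 | 12 12-15 | 13 15-18 |
Completion: 10=10  11=12  12=15  13=18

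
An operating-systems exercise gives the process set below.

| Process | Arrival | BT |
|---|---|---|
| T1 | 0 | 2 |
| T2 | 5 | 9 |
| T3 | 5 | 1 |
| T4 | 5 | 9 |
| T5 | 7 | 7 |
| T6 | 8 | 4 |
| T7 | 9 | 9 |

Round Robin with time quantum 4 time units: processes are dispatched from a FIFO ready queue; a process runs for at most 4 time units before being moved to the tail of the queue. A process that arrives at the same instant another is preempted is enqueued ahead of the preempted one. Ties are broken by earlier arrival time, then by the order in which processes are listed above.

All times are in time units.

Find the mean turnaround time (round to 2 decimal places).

Schedule: | T1 0-2 | idle 2-5 | T2 5-9 | T3 9-10 | T4 10-14 | T5 14-18 | T6 18-22 | T7 22-26 | T2 26-30 | T4 30-34 | T5 34-37 | T7 37-41 | T2 41-42 | T4 42-43 | T7 43-44 |
Completion: T1=2  T2=42  T3=10  T4=43  T5=37  T6=22  T7=44
Turnaround times: T1=2, T2=37, T3=5, T4=38, T5=30, T6=14, T7=35
Average turnaround = (2+37+5+38+30+14+35) / 7 = 161/7 = 23.00

23.00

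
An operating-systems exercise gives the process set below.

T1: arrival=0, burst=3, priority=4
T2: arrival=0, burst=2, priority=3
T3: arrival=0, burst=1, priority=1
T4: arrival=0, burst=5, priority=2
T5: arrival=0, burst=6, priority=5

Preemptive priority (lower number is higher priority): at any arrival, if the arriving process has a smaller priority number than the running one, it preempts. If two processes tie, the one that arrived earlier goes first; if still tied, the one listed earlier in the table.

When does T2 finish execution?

Timeline: | T3 0-1 | T4 1-6 | T2 6-8 | T1 8-11 | T5 11-17 |
Completion: T1=11  T2=8  T3=1  T4=6  T5=17

8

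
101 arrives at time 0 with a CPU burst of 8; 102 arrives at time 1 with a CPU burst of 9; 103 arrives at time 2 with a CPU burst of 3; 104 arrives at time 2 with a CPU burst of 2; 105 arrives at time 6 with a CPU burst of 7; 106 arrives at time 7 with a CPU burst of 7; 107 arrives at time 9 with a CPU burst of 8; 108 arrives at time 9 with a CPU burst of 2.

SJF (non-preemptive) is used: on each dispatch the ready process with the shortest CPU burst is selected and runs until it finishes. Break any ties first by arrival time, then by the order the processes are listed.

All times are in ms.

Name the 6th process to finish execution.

Gantt: | 101 0-8 | 104 8-10 | 108 10-12 | 103 12-15 | 105 15-22 | 106 22-29 | 107 29-37 | 102 37-46 |
Completion: 101=8  102=46  103=15  104=10  105=22  106=29  107=37  108=12
Turnaround (C−A): 101=8  102=45  103=13  104=8  105=16  106=22  107=28  108=3
Finish order: 101 → 104 → 108 → 103 → 105 → 106 → 107 → 102

106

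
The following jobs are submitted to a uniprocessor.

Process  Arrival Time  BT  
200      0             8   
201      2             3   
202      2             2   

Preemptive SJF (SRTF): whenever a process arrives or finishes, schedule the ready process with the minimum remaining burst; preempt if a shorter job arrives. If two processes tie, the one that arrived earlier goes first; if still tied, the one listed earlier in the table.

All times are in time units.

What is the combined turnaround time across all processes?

Schedule: | 200 0-2 | 202 2-4 | 201 4-7 | 200 7-13 |
Completion: 200=13  201=7  202=4
Turnaround (C−A): 200=13  201=5  202=2
Turnaround = completion − arrival: 200=13, 201=5, 202=2
Total turnaround = 13 + 5 + 2 = 20

20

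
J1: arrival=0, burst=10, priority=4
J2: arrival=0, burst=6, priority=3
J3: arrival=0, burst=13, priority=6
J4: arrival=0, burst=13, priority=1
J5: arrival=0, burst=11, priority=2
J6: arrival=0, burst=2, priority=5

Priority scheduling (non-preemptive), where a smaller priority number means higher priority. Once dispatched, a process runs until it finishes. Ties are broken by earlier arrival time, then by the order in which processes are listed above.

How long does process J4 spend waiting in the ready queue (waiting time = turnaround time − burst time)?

0

Gantt: | J4 0-13 | J5 13-24 | J2 24-30 | J1 30-40 | J6 40-42 | J3 42-55 |
Completion: J1=40  J2=30  J3=55  J4=13  J5=24  J6=42
Turnaround (C−A): J1=40  J2=30  J3=55  J4=13  J5=24  J6=42
Waiting(J4) = turnaround − burst = 13 − 13 = 0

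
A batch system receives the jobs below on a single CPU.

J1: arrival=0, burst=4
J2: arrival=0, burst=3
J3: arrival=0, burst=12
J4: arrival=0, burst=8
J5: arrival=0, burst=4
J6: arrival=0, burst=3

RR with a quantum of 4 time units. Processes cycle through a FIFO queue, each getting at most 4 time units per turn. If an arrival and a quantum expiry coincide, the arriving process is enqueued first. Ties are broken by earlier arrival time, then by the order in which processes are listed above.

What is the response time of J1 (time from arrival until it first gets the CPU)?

0

Gantt: | J1 0-4 | J2 4-7 | J3 7-11 | J4 11-15 | J5 15-19 | J6 19-22 | J3 22-26 | J4 26-30 | J3 30-34 |
Completion: J1=4  J2=7  J3=34  J4=30  J5=19  J6=22
Turnaround (C−A): J1=4  J2=7  J3=34  J4=30  J5=19  J6=22
Response(J1) = first start − arrival = 0 − 0 = 0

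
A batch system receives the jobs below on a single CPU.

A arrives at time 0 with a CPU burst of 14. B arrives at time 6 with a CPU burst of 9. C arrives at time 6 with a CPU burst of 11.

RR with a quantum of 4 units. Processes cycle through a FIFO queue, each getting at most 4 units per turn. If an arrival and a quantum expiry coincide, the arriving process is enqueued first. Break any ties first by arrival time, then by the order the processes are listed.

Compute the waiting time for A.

Schedule: | A 0-8 | B 8-12 | C 12-16 | A 16-20 | B 20-24 | C 24-28 | A 28-30 | B 30-31 | C 31-34 |
Completion: A=30  B=31  C=34
Waiting(A) = turnaround − burst = 30 − 14 = 16

16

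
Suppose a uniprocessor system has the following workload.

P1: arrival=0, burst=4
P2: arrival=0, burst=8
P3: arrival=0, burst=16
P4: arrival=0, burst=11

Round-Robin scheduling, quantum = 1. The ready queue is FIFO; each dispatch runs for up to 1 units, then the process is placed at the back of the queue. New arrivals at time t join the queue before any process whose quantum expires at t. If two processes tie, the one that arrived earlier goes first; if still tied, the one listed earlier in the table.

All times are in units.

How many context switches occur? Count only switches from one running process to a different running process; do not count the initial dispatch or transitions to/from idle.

Schedule: | P1 0-1 | P2 1-2 | P3 2-3 | P4 3-4 | P1 4-5 | P2 5-6 | P3 6-7 | P4 7-8 | P1 8-9 | P2 9-10 | P3 10-11 | P4 11-12 | P1 12-13 | P2 13-14 | P3 14-15 | P4 15-16 | P2 16-17 | P3 17-18 | P4 18-19 | P2 19-20 | P3 20-21 | P4 21-22 | P2 22-23 | P3 23-24 | P4 24-25 | P2 25-26 | P3 26-27 | P4 27-28 | P3 28-29 | P4 29-30 | P3 30-31 | P4 31-32 | P3 32-33 | P4 33-34 | P3 34-39 |
Completion: P1=13  P2=26  P3=39  P4=34
Turnaround (C−A): P1=13  P2=26  P3=39  P4=34

34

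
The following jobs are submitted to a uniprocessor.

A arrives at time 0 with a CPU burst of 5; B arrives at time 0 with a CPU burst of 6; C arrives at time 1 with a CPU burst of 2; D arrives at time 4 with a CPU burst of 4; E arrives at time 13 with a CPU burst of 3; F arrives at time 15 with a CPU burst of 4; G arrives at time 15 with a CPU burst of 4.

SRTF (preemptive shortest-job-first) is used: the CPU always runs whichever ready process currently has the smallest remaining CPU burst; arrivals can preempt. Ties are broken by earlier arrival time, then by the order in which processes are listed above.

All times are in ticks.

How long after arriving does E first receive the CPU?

0

Timeline: | A 0-1 | C 1-3 | A 3-7 | D 7-11 | B 11-13 | E 13-16 | B 16-20 | F 20-24 | G 24-28 |
Completion: A=7  B=20  C=3  D=11  E=16  F=24  G=28
Response(E) = first start − arrival = 13 − 13 = 0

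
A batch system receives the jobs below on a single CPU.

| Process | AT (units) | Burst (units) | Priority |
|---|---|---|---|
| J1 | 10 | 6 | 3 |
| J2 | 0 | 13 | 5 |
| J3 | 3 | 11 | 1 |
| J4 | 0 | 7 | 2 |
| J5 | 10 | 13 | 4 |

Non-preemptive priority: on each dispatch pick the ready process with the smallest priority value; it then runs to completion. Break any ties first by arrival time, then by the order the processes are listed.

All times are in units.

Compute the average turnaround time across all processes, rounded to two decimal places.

Timeline: | J4 0-7 | J3 7-18 | J1 18-24 | J5 24-37 | J2 37-50 |
Completion: J1=24  J2=50  J3=18  J4=7  J5=37
Turnaround (C−A): J1=14  J2=50  J3=15  J4=7  J5=27
Turnaround times: J1=14, J2=50, J3=15, J4=7, J5=27
Average turnaround = (14+50+15+7+27) / 5 = 113/5 = 22.60

22.60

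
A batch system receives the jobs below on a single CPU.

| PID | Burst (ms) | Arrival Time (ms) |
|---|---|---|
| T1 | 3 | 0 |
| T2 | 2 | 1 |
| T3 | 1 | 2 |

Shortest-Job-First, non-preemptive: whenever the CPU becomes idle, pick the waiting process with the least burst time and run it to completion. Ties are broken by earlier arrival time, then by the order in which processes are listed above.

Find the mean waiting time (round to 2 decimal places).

Gantt: | T1 0-3 | T3 3-4 | T2 4-6 |
Completion: T1=3  T2=6  T3=4
Waiting times: T1=0, T2=3, T3=1
Average waiting = (0+3+1) / 3 = 4/3 = 1.33

1.33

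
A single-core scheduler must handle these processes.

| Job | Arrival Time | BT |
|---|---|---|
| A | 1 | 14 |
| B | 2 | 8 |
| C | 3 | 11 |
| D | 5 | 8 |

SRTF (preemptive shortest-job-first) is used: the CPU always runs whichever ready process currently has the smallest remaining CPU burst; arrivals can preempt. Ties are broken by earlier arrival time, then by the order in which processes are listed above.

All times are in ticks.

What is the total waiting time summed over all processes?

47

Gantt: | idle 0-1 | A 1-2 | B 2-10 | D 10-18 | C 18-29 | A 29-42 |
Completion: A=42  B=10  C=29  D=18
Turnaround (C−A): A=41  B=8  C=26  D=13
Waiting = turnaround − burst: A=27, B=0, C=15, D=5
Total waiting = 27 + 0 + 15 + 5 = 47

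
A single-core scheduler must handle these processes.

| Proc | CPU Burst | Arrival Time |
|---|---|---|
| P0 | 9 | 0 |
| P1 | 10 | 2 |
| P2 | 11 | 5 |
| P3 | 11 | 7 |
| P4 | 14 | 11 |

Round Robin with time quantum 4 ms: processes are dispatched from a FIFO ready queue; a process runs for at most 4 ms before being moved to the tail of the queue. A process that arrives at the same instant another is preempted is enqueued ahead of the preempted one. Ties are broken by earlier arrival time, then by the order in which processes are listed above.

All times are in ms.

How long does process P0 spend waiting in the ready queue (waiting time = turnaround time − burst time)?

Schedule: | P0 0-4 | P1 4-8 | P0 8-12 | P2 12-16 | P3 16-20 | P1 20-24 | P4 24-28 | P0 28-29 | P2 29-33 | P3 33-37 | P1 37-39 | P4 39-43 | P2 43-46 | P3 46-49 | P4 49-55 |
Completion: P0=29  P1=39  P2=46  P3=49  P4=55
Turnaround (C−A): P0=29  P1=37  P2=41  P3=42  P4=44
Waiting(P0) = turnaround − burst = 29 − 9 = 20

20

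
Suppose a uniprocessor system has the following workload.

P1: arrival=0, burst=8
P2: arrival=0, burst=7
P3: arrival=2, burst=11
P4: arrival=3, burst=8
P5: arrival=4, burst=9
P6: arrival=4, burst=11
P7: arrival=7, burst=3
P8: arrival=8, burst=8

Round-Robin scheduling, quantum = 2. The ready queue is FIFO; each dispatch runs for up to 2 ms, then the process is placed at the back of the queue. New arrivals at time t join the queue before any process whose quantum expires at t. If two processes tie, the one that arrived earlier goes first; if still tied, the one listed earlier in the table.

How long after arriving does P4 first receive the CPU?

Gantt: | P1 0-2 | P2 2-4 | P3 4-6 | P1 6-8 | P4 8-10 | P5 10-12 | P6 12-14 | P2 14-16 | P3 16-18 | P7 18-20 | P8 20-22 | P1 22-24 | P4 24-26 | P5 26-28 | P6 28-30 | P2 30-32 | P3 32-34 | P7 34-35 | P8 35-37 | P1 37-39 | P4 39-41 | P5 41-43 | P6 43-45 | P2 45-46 | P3 46-48 | P8 48-50 | P4 50-52 | P5 52-54 | P6 54-56 | P3 56-58 | P8 58-60 | P5 60-61 | P6 61-63 | P3 63-64 | P6 64-65 |
Completion: P1=39  P2=46  P3=64  P4=52  P5=61  P6=65  P7=35  P8=60
Turnaround (C−A): P1=39  P2=46  P3=62  P4=49  P5=57  P6=61  P7=28  P8=52
Response(P4) = first start − arrival = 8 − 3 = 5

5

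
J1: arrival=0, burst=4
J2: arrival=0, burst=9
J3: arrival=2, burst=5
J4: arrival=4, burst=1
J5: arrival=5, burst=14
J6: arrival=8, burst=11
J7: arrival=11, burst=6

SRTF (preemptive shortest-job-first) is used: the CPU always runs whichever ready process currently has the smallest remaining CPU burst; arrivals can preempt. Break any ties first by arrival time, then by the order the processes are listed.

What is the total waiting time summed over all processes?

67

Gantt: | J1 0-4 | J4 4-5 | J3 5-10 | J2 10-11 | J7 11-17 | J2 17-25 | J6 25-36 | J5 36-50 |
Completion: J1=4  J2=25  J3=10  J4=5  J5=50  J6=36  J7=17
Waiting = turnaround − burst: J1=0, J2=16, J3=3, J4=0, J5=31, J6=17, J7=0
Total waiting = 0 + 16 + 3 + 0 + 31 + 17 + 0 = 67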